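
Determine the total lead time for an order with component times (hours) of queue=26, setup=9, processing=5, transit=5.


Lead time = queue + setup + processing + transit
= 26 + 9 + 5 + 5
= 45 hours


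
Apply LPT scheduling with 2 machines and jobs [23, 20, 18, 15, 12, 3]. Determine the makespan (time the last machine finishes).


Jobs (LPT sorted): [23, 20, 18, 15, 12, 3]
Machines: 2
  J=23 → Machine 1 (load: 0+23=23)
  J=20 → Machine 2 (load: 0+20=20)
  J=18 → Machine 2 (load: 20+18=38)
  J=15 → Machine 1 (load: 23+15=38)
  J=12 → Machine 1 (load: 38+12=50)
  J=3 → Machine 2 (load: 38+3=41)
Machine loads: [50, 41]
Makespan = max = 50 time units


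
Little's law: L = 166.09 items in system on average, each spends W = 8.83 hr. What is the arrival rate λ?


Little's law: L = λW → λ = L / W
= 166.09 / 8.83
= 18.81 per hour


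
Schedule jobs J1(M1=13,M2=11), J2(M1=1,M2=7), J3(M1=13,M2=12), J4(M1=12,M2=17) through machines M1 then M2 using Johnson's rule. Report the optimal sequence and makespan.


Johnson's rule:
Group 1 (M1≤M2, sort by M1): ['J2', 'J4']
Group 2 (M1>M2, sort desc M2): ['J3', 'J1']
Sequence: J2 → J4 → J3 → J1
Makespan calculation:
  J2: M1 done=1, M2 done=8
  J4: M1 done=13, M2 done=30
  J3: M1 done=26, M2 done=42
  J1: M1 done=39, M2 done=53
= Sequence: J2 → J4 → J3 → J1, Makespan: 53


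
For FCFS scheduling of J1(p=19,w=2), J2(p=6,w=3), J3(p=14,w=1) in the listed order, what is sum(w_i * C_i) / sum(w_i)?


Completion times:
  J1: C=19, w×C=2×19=38
  J2: C=25, w×C=3×25=75
  J3: C=39, w×C=1×39=39
Sum w×C = 152
Sum w = 6
Weighted avg = 152/6
= 25.33


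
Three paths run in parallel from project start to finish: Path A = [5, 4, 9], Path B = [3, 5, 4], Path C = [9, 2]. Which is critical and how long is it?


Path A: 5 + 4 + 9 = 18
Path B: 3 + 5 + 4 = 12
Path C: 9 + 2 = 11
Critical path = longest = max(18, 12, 11)
= 18 (Path A)


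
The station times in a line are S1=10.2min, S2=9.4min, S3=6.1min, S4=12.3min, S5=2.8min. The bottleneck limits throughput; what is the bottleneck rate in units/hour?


Bottleneck = longest station time
Station times: [10.2, 9.4, 6.1, 12.3, 2.8]
Max = 12.3 min
Rate = 60 / 12.3
= 4.88 units/hour (bottleneck: 12.3min)


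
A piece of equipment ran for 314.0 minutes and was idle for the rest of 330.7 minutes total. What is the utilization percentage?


Utilization = busy / total × 100
= 314.0 / 330.7 × 100
= 95.0%


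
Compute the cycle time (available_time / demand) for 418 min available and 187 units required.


Cycle time = available time / demand
= 418 / 187
= 2.24 min/unit


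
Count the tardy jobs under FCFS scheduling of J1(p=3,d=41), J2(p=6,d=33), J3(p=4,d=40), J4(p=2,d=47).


Completion vs due date:
  J1: C=3, d=41 → on time
  J2: C=9, d=33 → on time
  J3: C=13, d=40 → on time
  J4: C=15, d=47 → on time
Tardy jobs: none
Count = 0


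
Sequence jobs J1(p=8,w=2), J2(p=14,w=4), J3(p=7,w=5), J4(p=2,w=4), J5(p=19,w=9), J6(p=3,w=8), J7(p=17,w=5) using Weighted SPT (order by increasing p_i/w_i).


WSPT (Smith's rule): sort by p/w ascending
  J6: p/w = 3/8 = 0.375
  J4: p/w = 2/4 = 0.500
  J3: p/w = 7/5 = 1.400
  J5: p/w = 19/9 = 2.111
  J7: p/w = 17/5 = 3.400
  J2: p/w = 14/4 = 3.500
  J1: p/w = 8/2 = 4.000
Order: J6 → J4 → J3 → J5 → J7 → J2 → J1


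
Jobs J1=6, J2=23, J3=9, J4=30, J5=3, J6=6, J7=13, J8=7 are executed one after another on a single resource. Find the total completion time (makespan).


Sequential makespan: sum all processing times
= 6 + 23 + 9 + 30 + 3 + 6 + 13 + 7
= 97 time units


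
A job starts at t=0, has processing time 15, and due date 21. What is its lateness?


Completion = 0 + 15 = 15
Lateness = C - d = 15 - 21
= -6


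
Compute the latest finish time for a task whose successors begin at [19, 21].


LF = min of all successor start times
Successors start at: [19, 21]
LF = min(19, 21)
= 19


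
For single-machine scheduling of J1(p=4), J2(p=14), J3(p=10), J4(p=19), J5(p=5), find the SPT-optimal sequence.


SPT: sort by shortest processing time
  J1: p=4
  J5: p=5
  J3: p=10
  J2: p=14
  J4: p=19
Order: J1 → J5 → J3 → J2 → J4


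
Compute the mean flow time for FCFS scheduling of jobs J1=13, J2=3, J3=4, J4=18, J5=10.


Completion times:
  J1: completes at 13
  J2: completes at 16
  J3: completes at 20
  J4: completes at 38
  J5: completes at 48
Sum = 135
Average = 135/5
= 27.00


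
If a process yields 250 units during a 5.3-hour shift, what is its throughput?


Throughput = units / time
= 250 / 5.3
= 47.2 units/hour


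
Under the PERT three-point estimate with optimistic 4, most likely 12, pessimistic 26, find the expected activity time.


te = (o + 4m + p) / 6
= (4 + 4×12 + 26) / 6
= (4 + 48 + 26) / 6
= 78 / 6
= 13.00


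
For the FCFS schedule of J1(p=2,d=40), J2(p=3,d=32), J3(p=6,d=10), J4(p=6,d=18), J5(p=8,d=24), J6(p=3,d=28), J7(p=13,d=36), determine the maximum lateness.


Lateness per job (L = C - d):
  J1: C=2, d=40, L=-38
  J2: C=5, d=32, L=-27
  J3: C=11, d=10, L=1
  J4: C=17, d=18, L=-1
  J5: C=25, d=24, L=1
  J6: C=28, d=28, L=0
  J7: C=41, d=36, L=5
Lmax = max(-38, -27, 1, -1, 1, 0, 5)
= 5


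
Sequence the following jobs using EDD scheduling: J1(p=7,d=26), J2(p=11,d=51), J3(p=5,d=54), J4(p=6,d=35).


EDD: sort by earliest due date
  J1: d=26, p=7
  J4: d=35, p=6
  J2: d=51, p=11
  J3: d=54, p=5
Order: J1 → J4 → J2 → J3


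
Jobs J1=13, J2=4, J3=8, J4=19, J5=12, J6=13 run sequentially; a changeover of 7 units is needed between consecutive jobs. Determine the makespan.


Makespan = Σ processing + (n-1) × setup
= (13 + 4 + 8 + 19 + 12 + 13) + (6-1)×7
= 69 + 35
= 104 time units


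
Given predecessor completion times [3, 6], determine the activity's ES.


ES = max of all predecessor completion times
Predecessors: [3, 6]
ES = max(3, 6)
= 6


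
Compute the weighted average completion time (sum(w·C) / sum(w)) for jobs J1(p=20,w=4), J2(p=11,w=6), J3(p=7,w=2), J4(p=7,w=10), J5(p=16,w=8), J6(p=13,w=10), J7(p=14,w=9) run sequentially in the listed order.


Completion times:
  J1: C=20, w×C=4×20=80
  J2: C=31, w×C=6×31=186
  J3: C=38, w×C=2×38=76
  J4: C=45, w×C=10×45=450
  J5: C=61, w×C=8×61=488
  J6: C=74, w×C=10×74=740
  J7: C=88, w×C=9×88=792
Sum w×C = 2812
Sum w = 49
Weighted avg = 2812/49
= 57.39


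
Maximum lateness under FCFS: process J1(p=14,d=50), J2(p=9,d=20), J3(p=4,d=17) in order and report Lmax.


Lateness per job (L = C - d):
  J1: C=14, d=50, L=-36
  J2: C=23, d=20, L=3
  J3: C=27, d=17, L=10
Lmax = max(-36, 3, 10)
= 10


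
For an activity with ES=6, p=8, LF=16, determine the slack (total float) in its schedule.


EF = ES + duration = 6 + 8 = 14
LS = LF - duration = 16 - 8 = 8
Total Float = LF - EF = 16 - 14
(or LS - ES = 8 - 6)
= 2


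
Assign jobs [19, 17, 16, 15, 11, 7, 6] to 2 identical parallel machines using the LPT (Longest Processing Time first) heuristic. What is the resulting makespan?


Jobs (LPT sorted): [19, 17, 16, 15, 11, 7, 6]
Machines: 2
  J=19 → Machine 1 (load: 0+19=19)
  J=17 → Machine 2 (load: 0+17=17)
  J=16 → Machine 2 (load: 17+16=33)
  J=15 → Machine 1 (load: 19+15=34)
  J=11 → Machine 2 (load: 33+11=44)
  J=7 → Machine 1 (load: 34+7=41)
  J=6 → Machine 1 (load: 41+6=47)
Machine loads: [47, 44]
Makespan = max = 47 time units


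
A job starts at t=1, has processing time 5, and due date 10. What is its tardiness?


Completion = start + processing = 1 + 5 = 6
Tardiness = max(0, C - d) = max(0, 6 - 10)
= max(0, -4)
= 0


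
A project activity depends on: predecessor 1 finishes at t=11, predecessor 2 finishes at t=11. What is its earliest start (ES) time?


ES = max of all predecessor completion times
Predecessors: [11, 11]
ES = max(11, 11)
= 11


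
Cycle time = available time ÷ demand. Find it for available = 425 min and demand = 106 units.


Cycle time = available time / demand
= 425 / 106
= 4.01 min/unit


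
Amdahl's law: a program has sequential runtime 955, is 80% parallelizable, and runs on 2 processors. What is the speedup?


Amdahl's law: T_p = T × ((1-p) + p/N)
= 955 × ((1-0.8) + 0.8/2)
= 955 × (0.20 + 0.4000)
= 955 × 0.6000
= 573.00
Speedup = 955/573.00
= 1.67×


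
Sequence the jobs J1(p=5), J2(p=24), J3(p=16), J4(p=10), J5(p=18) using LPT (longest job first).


LPT: sort by longest processing time first
  J2: p=24
  J5: p=18
  J3: p=16
  J4: p=10
  J1: p=5
Order: J2 → J5 → J3 → J4 → J1


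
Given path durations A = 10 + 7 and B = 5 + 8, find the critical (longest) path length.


Path A: 10 + 7 = 17
Path B: 5 + 8 = 13
Critical path = longest = max(17, 13)
= 17 (Path A)


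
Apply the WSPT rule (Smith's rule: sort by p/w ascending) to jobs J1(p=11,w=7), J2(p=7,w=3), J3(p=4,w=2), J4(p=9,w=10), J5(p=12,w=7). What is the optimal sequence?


WSPT (Smith's rule): sort by p/w ascending
  J4: p/w = 9/10 = 0.900
  J1: p/w = 11/7 = 1.571
  J5: p/w = 12/7 = 1.714
  J3: p/w = 4/2 = 2.000
  J2: p/w = 7/3 = 2.333
Order: J4 → J1 → J5 → J3 → J2


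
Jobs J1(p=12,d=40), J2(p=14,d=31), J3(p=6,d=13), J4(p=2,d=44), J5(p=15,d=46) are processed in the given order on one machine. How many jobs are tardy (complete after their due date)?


Completion vs due date:
  J1: C=12, d=40 → on time
  J2: C=26, d=31 → on time
  J3: C=32, d=13 → TARDY
  J4: C=34, d=44 → on time
  J5: C=49, d=46 → TARDY
Tardy jobs: J3, J5
Count = 2


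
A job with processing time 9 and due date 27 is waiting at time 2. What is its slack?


Slack = due - current_time - processing
= 27 - 2 - 9
= 16


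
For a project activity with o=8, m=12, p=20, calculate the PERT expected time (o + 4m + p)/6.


te = (o + 4m + p) / 6
= (8 + 4×12 + 20) / 6
= (8 + 48 + 20) / 6
= 76 / 6
= 12.67


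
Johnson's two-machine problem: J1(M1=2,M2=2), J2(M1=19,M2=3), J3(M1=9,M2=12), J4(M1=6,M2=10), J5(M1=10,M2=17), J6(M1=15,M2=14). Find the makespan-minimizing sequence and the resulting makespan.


Johnson's rule:
Group 1 (M1≤M2, sort by M1): ['J1', 'J4', 'J3', 'J5']
Group 2 (M1>M2, sort desc M2): ['J6', 'J2']
Sequence: J1 → J4 → J3 → J5 → J6 → J2
Makespan calculation:
  J1: M1 done=2, M2 done=4
  J4: M1 done=8, M2 done=18
  J3: M1 done=17, M2 done=30
  J5: M1 done=27, M2 done=47
  J6: M1 done=42, M2 done=61
  J2: M1 done=61, M2 done=64
= Sequence: J1 → J4 → J3 → J5 → J6 → J2, Makespan: 64


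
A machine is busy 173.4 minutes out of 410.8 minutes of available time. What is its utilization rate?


Utilization = busy / total × 100
= 173.4 / 410.8 × 100
= 42.2%


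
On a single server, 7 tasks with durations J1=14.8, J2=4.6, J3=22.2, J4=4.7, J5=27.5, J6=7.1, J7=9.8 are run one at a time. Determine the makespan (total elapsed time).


Sequential makespan: sum all processing times
= 14.8 + 4.6 + 22.2 + 4.7 + 27.5 + 7.1 + 9.8
= 90.7 time units


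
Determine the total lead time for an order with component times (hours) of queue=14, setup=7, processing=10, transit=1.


Lead time = queue + setup + processing + transit
= 14 + 7 + 10 + 1
= 32 hours


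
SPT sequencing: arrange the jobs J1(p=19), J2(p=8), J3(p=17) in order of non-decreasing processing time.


SPT: sort by shortest processing time
  J2: p=8
  J3: p=17
  J1: p=19
Order: J2 → J3 → J1


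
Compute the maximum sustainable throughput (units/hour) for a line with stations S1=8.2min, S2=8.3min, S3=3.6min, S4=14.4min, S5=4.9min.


Bottleneck = longest station time
Station times: [8.2, 8.3, 3.6, 14.4, 4.9]
Max = 14.4 min
Rate = 60 / 14.4
= 4.17 units/hour (bottleneck: 14.4min)


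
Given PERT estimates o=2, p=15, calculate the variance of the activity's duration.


σ² = ((p - o) / 6)² = (p - o)² / 36
= (15 - 2)² / 36
= 13² / 36
= 169 / 36
= 4.6944


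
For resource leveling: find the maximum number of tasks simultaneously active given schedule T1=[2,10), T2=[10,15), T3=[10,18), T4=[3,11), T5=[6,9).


Check each time point for overlaps:
  t=6: 3 tasks active (T1, T4, T5)
Max concurrent = 3


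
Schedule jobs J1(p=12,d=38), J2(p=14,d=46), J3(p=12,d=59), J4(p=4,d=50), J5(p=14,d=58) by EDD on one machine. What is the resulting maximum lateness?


EDD order: J1 → J2 → J4 → J5 → J3
Completion and lateness:
  J1: C=12, d=38, L=12-38=-26
  J2: C=26, d=46, L=26-46=-20
  J4: C=30, d=50, L=30-50=-20
  J5: C=44, d=58, L=44-58=-14
  J3: C=56, d=59, L=56-59=-3
Lmax = max(-26, -20, -20, -14, -3)
= -3


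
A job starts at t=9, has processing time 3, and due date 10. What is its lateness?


Completion = 9 + 3 = 12
Lateness = C - d = 12 - 10
= 2


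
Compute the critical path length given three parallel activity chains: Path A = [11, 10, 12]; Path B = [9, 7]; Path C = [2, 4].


Path A: 11 + 10 + 12 = 33
Path B: 9 + 7 = 16
Path C: 2 + 4 = 6
Critical path = longest = max(33, 16, 6)
= 33 (Path A)


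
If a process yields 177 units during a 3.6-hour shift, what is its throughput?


Throughput = units / time
= 177 / 3.6
= 49.2 units/hour


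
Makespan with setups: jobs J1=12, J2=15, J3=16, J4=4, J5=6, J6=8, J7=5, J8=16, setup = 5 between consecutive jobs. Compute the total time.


Makespan = Σ processing + (n-1) × setup
= (12 + 15 + 16 + 4 + 6 + 8 + 5 + 16) + (8-1)×5
= 82 + 35
= 117 time units


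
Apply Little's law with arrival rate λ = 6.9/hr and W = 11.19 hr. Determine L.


Little's law: L = λ × W
= 6.9 × 11.19
= 77.21


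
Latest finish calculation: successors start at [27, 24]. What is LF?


LF = min of all successor start times
Successors start at: [27, 24]
LF = min(27, 24)
= 24


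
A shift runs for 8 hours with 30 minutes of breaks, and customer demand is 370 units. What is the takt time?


Available = 8×60 - 30 = 450 min
Takt time = 450 / 370
= 1.22 min/unit


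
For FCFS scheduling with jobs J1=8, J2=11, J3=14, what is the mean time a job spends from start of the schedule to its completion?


Completion times:
  J1: completes at 8
  J2: completes at 19
  J3: completes at 33
Sum = 60
Average = 60/3
= 20.00


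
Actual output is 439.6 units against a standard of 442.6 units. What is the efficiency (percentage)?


Efficiency = (actual / standard) × 100
= (439.6 / 442.6) × 100
= 99.3%


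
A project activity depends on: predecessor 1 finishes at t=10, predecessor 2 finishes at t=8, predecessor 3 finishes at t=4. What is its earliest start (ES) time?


ES = max of all predecessor completion times
Predecessors: [10, 8, 4]
ES = max(10, 8, 4)
= 10


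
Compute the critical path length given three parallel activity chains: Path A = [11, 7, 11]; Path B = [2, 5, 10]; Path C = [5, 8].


Path A: 11 + 7 + 11 = 29
Path B: 2 + 5 + 10 = 17
Path C: 5 + 8 = 13
Critical path = longest = max(29, 17, 13)
= 29 (Path A)


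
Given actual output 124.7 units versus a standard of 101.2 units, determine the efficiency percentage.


Efficiency = (actual / standard) × 100
= (124.7 / 101.2) × 100
= 123.2%


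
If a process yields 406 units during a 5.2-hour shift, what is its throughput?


Throughput = units / time
= 406 / 5.2
= 78.1 units/hour


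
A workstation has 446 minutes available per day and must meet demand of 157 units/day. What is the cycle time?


Cycle time = available time / demand
= 446 / 157
= 2.84 min/unit


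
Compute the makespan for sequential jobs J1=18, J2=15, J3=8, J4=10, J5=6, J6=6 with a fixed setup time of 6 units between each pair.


Makespan = Σ processing + (n-1) × setup
= (18 + 15 + 8 + 10 + 6 + 6) + (6-1)×6
= 63 + 30
= 93 time units


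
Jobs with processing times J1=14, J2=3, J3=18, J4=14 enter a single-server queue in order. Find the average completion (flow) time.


Completion times:
  J1: completes at 14
  J2: completes at 17
  J3: completes at 35
  J4: completes at 49
Sum = 115
Average = 115/4
= 28.75


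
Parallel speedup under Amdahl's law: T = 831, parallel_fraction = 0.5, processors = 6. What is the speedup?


Amdahl's law: T_p = T × ((1-p) + p/N)
= 831 × ((1-0.5) + 0.5/6)
= 831 × (0.50 + 0.0833)
= 831 × 0.5833
= 484.75
Speedup = 831/484.75
= 1.71×


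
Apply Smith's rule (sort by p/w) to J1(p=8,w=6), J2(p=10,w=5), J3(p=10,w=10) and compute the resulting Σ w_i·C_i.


WSPT order (by p/w): J3 → J1 → J2
  J3: C=10, w·C=10×10=100
  J1: C=18, w·C=6×18=108
  J2: C=28, w·C=5×28=140
Σ w·C = 348
= 348


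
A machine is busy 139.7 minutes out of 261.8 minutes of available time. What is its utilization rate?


Utilization = busy / total × 100
= 139.7 / 261.8 × 100
= 53.4%


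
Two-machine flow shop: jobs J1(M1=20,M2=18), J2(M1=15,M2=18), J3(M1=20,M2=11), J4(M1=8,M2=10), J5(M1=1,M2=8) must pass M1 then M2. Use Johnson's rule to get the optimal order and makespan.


Johnson's rule:
Group 1 (M1≤M2, sort by M1): ['J5', 'J4', 'J2']
Group 2 (M1>M2, sort desc M2): ['J1', 'J3']
Sequence: J5 → J4 → J2 → J1 → J3
Makespan calculation:
  J5: M1 done=1, M2 done=9
  J4: M1 done=9, M2 done=19
  J2: M1 done=24, M2 done=42
  J1: M1 done=44, M2 done=62
  J3: M1 done=64, M2 done=75
= Sequence: J5 → J4 → J2 → J1 → J3, Makespan: 75


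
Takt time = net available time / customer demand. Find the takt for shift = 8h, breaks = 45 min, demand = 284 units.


Available = 8×60 - 45 = 435 min
Takt time = 435 / 284
= 1.53 min/unit


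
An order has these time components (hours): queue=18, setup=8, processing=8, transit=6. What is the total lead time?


Lead time = queue + setup + processing + transit
= 18 + 8 + 8 + 6
= 40 hours


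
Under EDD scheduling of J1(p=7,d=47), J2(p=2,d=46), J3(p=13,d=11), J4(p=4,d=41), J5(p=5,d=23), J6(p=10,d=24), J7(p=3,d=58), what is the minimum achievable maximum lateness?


EDD order: J3 → J5 → J6 → J4 → J2 → J1 → J7
Completion and lateness:
  J3: C=13, d=11, L=13-11=2
  J5: C=18, d=23, L=18-23=-5
  J6: C=28, d=24, L=28-24=4
  J4: C=32, d=41, L=32-41=-9
  J2: C=34, d=46, L=34-46=-12
  J1: C=41, d=47, L=41-47=-6
  J7: C=44, d=58, L=44-58=-14
Lmax = max(2, -5, 4, -9, -12, -6, -14)
= 4


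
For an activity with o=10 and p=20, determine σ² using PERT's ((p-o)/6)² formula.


σ² = ((p - o) / 6)² = (p - o)² / 36
= (20 - 10)² / 36
= 10² / 36
= 100 / 36
= 2.7778


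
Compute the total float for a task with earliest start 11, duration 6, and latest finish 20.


EF = ES + duration = 11 + 6 = 17
LS = LF - duration = 20 - 6 = 14
Total Float = LF - EF = 20 - 17
(or LS - ES = 14 - 11)
= 3


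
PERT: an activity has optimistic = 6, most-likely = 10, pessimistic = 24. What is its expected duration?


te = (o + 4m + p) / 6
= (6 + 4×10 + 24) / 6
= (6 + 40 + 24) / 6
= 70 / 6
= 11.67


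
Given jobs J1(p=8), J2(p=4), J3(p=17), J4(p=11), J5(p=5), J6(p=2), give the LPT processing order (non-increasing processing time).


LPT: sort by longest processing time first
  J3: p=17
  J4: p=11
  J1: p=8
  J5: p=5
  J2: p=4
  J6: p=2
Order: J3 → J4 → J1 → J5 → J2 → J6


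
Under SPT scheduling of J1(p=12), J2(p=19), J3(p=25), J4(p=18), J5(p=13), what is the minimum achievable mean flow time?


SPT order: J1 → J5 → J4 → J2 → J3
Completion times:
  J1: C=12
  J5: C=25
  J4: C=43
  J2: C=62
  J3: C=87
Sum = 229, n = 5
Mean flow = 229/5
= 45.80


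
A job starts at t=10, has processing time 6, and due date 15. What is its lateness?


Completion = 10 + 6 = 16
Lateness = C - d = 16 - 15
= 1


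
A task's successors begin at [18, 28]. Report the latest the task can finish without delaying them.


LF = min of all successor start times
Successors start at: [18, 28]
LF = min(18, 28)
= 18


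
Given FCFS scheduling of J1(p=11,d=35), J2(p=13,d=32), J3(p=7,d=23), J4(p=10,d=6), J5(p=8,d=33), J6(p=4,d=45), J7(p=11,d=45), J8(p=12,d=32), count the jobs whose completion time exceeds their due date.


Completion vs due date:
  J1: C=11, d=35 → on time
  J2: C=24, d=32 → on time
  J3: C=31, d=23 → TARDY
  J4: C=41, d=6 → TARDY
  J5: C=49, d=33 → TARDY
  J6: C=53, d=45 → TARDY
  J7: C=64, d=45 → TARDY
  J8: C=76, d=32 → TARDY
Tardy jobs: J3, J4, J5, J6, J7, J8
Count = 6


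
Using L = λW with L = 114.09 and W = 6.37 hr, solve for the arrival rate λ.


Little's law: L = λW → λ = L / W
= 114.09 / 6.37
= 17.91 per hour


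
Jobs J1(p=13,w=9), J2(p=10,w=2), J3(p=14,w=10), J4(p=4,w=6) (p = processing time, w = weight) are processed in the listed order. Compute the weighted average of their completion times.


Completion times:
  J1: C=13, w×C=9×13=117
  J2: C=23, w×C=2×23=46
  J3: C=37, w×C=10×37=370
  J4: C=41, w×C=6×41=246
Sum w×C = 779
Sum w = 27
Weighted avg = 779/27
= 28.85


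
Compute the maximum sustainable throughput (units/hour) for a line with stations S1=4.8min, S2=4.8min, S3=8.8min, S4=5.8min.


Bottleneck = longest station time
Station times: [4.8, 4.8, 8.8, 5.8]
Max = 8.8 min
Rate = 60 / 8.8
= 6.82 units/hour (bottleneck: 8.8min)


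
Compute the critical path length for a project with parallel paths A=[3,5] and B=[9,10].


Path A: 3 + 5 = 8
Path B: 9 + 10 = 19
Critical path = longest = max(8, 19)
= 19 (Path B)


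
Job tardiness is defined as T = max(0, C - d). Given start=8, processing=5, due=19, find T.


Completion = start + processing = 8 + 5 = 13
Tardiness = max(0, C - d) = max(0, 13 - 19)
= max(0, -6)
= 0


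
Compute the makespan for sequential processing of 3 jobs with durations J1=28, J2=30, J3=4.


Sequential makespan: sum all processing times
= 28 + 30 + 4
= 62 time units


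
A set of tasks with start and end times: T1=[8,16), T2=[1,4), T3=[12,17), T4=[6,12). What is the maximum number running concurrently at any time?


Check each time point for overlaps:
  t=8: 2 tasks active (T1, T4)
Max concurrent = 2


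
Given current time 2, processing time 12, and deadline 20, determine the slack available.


Slack = due - current_time - processing
= 20 - 2 - 12
= 6


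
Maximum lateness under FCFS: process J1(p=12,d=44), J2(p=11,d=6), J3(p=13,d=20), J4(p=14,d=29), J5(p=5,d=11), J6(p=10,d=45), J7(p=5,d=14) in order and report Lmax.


Lateness per job (L = C - d):
  J1: C=12, d=44, L=-32
  J2: C=23, d=6, L=17
  J3: C=36, d=20, L=16
  J4: C=50, d=29, L=21
  J5: C=55, d=11, L=44
  J6: C=65, d=45, L=20
  J7: C=70, d=14, L=56
Lmax = max(-32, 17, 16, 21, 44, 20, 56)
= 56


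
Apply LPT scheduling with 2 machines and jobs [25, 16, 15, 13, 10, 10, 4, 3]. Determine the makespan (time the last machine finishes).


Jobs (LPT sorted): [25, 16, 15, 13, 10, 10, 4, 3]
Machines: 2
  J=25 → Machine 1 (load: 0+25=25)
  J=16 → Machine 2 (load: 0+16=16)
  J=15 → Machine 2 (load: 16+15=31)
  J=13 → Machine 1 (load: 25+13=38)
  J=10 → Machine 2 (load: 31+10=41)
  J=10 → Machine 1 (load: 38+10=48)
  J=4 → Machine 2 (load: 41+4=45)
  J=3 → Machine 2 (load: 45+3=48)
Machine loads: [48, 48]
Makespan = max = 48 time units


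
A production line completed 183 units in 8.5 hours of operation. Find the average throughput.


Throughput = units / time
= 183 / 8.5
= 21.5 units/hour


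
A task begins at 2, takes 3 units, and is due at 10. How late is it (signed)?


Completion = 2 + 3 = 5
Lateness = C - d = 5 - 10
= -5


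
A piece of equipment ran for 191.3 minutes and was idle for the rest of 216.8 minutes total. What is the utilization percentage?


Utilization = busy / total × 100
= 191.3 / 216.8 × 100
= 88.2%


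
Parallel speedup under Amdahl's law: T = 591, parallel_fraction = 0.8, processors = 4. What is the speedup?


Amdahl's law: T_p = T × ((1-p) + p/N)
= 591 × ((1-0.8) + 0.8/4)
= 591 × (0.20 + 0.2000)
= 591 × 0.4000
= 236.40
Speedup = 591/236.40
= 2.50×


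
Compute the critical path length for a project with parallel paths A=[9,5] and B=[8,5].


Path A: 9 + 5 = 14
Path B: 8 + 5 = 13
Critical path = longest = max(14, 13)
= 14 (Path A)


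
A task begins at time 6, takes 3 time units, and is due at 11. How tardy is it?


Completion = start + processing = 6 + 3 = 9
Tardiness = max(0, C - d) = max(0, 9 - 11)
= max(0, -2)
= 0


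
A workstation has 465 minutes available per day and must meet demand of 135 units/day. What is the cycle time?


Cycle time = available time / demand
= 465 / 135
= 3.44 min/unit


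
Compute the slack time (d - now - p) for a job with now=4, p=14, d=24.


Slack = due - current_time - processing
= 24 - 4 - 14
= 6


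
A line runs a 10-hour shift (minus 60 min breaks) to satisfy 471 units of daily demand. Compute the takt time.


Available = 10×60 - 60 = 540 min
Takt time = 540 / 471
= 1.15 min/unit


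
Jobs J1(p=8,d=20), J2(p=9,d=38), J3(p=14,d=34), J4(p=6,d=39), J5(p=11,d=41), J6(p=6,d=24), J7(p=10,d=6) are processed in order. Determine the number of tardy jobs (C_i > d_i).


Completion vs due date:
  J1: C=8, d=20 → on time
  J2: C=17, d=38 → on time
  J3: C=31, d=34 → on time
  J4: C=37, d=39 → on time
  J5: C=48, d=41 → TARDY
  J6: C=54, d=24 → TARDY
  J7: C=64, d=6 → TARDY
Tardy jobs: J5, J6, J7
Count = 3


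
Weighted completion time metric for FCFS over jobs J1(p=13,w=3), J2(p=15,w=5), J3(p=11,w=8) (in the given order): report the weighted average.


Completion times:
  J1: C=13, w×C=3×13=39
  J2: C=28, w×C=5×28=140
  J3: C=39, w×C=8×39=312
Sum w×C = 491
Sum w = 16
Weighted avg = 491/16
= 30.69


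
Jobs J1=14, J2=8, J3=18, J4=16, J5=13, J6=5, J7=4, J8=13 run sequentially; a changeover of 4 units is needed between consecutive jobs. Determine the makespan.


Makespan = Σ processing + (n-1) × setup
= (14 + 8 + 18 + 16 + 13 + 5 + 4 + 13) + (8-1)×4
= 91 + 28
= 119 time units


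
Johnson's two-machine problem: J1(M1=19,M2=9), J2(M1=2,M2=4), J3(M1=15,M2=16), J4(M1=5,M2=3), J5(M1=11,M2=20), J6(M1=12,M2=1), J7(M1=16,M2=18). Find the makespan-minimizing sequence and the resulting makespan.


Johnson's rule:
Group 1 (M1≤M2, sort by M1): ['J2', 'J5', 'J3', 'J7']
Group 2 (M1>M2, sort desc M2): ['J1', 'J4', 'J6']
Sequence: J2 → J5 → J3 → J7 → J1 → J4 → J6
Makespan calculation:
  J2: M1 done=2, M2 done=6
  J5: M1 done=13, M2 done=33
  J3: M1 done=28, M2 done=49
  J7: M1 done=44, M2 done=67
  J1: M1 done=63, M2 done=76
  J4: M1 done=68, M2 done=79
  J6: M1 done=80, M2 done=81
= Sequence: J2 → J5 → J3 → J7 → J1 → J4 → J6, Makespan: 81


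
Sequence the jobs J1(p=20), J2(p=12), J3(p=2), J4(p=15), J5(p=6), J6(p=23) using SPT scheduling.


SPT: sort by shortest processing time
  J3: p=2
  J5: p=6
  J2: p=12
  J4: p=15
  J1: p=20
  J6: p=23
Order: J3 → J5 → J2 → J4 → J1 → J6


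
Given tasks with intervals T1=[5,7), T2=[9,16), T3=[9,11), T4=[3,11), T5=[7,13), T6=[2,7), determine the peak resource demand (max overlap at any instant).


Check each time point for overlaps:
  t=9: 4 tasks active (T2, T3, T4, T5)
Max concurrent = 4


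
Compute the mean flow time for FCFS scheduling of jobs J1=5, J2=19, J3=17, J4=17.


Completion times:
  J1: completes at 5
  J2: completes at 24
  J3: completes at 41
  J4: completes at 58
Sum = 128
Average = 128/4
= 32.00


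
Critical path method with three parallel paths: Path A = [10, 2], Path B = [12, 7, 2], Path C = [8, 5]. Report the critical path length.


Path A: 10 + 2 = 12
Path B: 12 + 7 + 2 = 21
Path C: 8 + 5 = 13
Critical path = longest = max(12, 21, 13)
= 21 (Path B)


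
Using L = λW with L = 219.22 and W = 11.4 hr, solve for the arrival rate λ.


Little's law: L = λW → λ = L / W
= 219.22 / 11.4
= 19.23 per hour


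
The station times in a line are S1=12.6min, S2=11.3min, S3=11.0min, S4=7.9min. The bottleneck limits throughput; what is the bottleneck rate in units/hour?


Bottleneck = longest station time
Station times: [12.6, 11.3, 11.0, 7.9]
Max = 12.6 min
Rate = 60 / 12.6
= 4.76 units/hour (bottleneck: 12.6min)


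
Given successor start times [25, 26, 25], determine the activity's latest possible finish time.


LF = min of all successor start times
Successors start at: [25, 26, 25]
LF = min(25, 26, 25)
= 25


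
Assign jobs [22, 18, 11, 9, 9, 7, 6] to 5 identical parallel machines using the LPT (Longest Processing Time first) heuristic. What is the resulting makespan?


Jobs (LPT sorted): [22, 18, 11, 9, 9, 7, 6]
Machines: 5
  J=22 → Machine 1 (load: 0+22=22)
  J=18 → Machine 2 (load: 0+18=18)
  J=11 → Machine 3 (load: 0+11=11)
  J=9 → Machine 4 (load: 0+9=9)
  J=9 → Machine 5 (load: 0+9=9)
  J=7 → Machine 4 (load: 9+7=16)
  J=6 → Machine 5 (load: 9+6=15)
Machine loads: [22, 18, 11, 16, 15]
Makespan = max = 22 time units


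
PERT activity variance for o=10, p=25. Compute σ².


σ² = ((p - o) / 6)² = (p - o)² / 36
= (25 - 10)² / 36
= 15² / 36
= 225 / 36
= 6.2500


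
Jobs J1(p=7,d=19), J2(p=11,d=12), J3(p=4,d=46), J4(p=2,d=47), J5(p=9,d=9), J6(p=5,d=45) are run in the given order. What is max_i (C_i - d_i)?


Lateness per job (L = C - d):
  J1: C=7, d=19, L=-12
  J2: C=18, d=12, L=6
  J3: C=22, d=46, L=-24
  J4: C=24, d=47, L=-23
  J5: C=33, d=9, L=24
  J6: C=38, d=45, L=-7
Lmax = max(-12, 6, -24, -23, 24, -7)
= 24


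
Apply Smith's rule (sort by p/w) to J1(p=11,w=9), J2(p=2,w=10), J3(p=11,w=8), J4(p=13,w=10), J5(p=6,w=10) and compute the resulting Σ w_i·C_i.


WSPT order (by p/w): J2 → J5 → J1 → J4 → J3
  J2: C=2, w·C=10×2=20
  J5: C=8, w·C=10×8=80
  J1: C=19, w·C=9×19=171
  J4: C=32, w·C=10×32=320
  J3: C=43, w·C=8×43=344
Σ w·C = 935
= 935


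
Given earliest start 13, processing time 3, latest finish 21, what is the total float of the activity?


EF = ES + duration = 13 + 3 = 16
LS = LF - duration = 21 - 3 = 18
Total Float = LF - EF = 21 - 16
(or LS - ES = 18 - 13)
= 5


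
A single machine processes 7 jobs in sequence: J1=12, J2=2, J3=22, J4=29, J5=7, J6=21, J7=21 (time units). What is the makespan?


Sequential makespan: sum all processing times
= 12 + 2 + 22 + 29 + 7 + 21 + 21
= 114 time units


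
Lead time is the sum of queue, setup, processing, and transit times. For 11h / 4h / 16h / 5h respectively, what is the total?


Lead time = queue + setup + processing + transit
= 11 + 4 + 16 + 5
= 36 hours


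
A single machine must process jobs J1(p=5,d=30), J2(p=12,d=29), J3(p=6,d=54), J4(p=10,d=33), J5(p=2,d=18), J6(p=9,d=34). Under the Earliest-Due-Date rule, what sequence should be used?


EDD: sort by earliest due date
  J5: d=18, p=2
  J2: d=29, p=12
  J1: d=30, p=5
  J4: d=33, p=10
  J6: d=34, p=9
  J3: d=54, p=6
Order: J5 → J2 → J1 → J4 → J6 → J3


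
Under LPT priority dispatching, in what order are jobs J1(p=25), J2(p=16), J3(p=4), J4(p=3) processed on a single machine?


LPT: sort by longest processing time first
  J1: p=25
  J2: p=16
  J3: p=4
  J4: p=3
Order: J1 → J2 → J3 → J4


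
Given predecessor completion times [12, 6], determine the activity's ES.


ES = max of all predecessor completion times
Predecessors: [12, 6]
ES = max(12, 6)
= 12


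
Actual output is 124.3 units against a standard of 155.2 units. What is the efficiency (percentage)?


Efficiency = (actual / standard) × 100
= (124.3 / 155.2) × 100
= 80.1%


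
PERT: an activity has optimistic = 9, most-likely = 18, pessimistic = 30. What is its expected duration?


te = (o + 4m + p) / 6
= (9 + 4×18 + 30) / 6
= (9 + 72 + 30) / 6
= 111 / 6
= 18.50


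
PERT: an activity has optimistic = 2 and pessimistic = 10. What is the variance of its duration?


σ² = ((p - o) / 6)² = (p - o)² / 36
= (10 - 2)² / 36
= 8² / 36
= 64 / 36
= 1.7778


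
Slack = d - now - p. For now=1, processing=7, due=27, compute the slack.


Slack = due - current_time - processing
= 27 - 1 - 7
= 19


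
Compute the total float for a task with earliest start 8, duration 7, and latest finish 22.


EF = ES + duration = 8 + 7 = 15
LS = LF - duration = 22 - 7 = 15
Total Float = LF - EF = 22 - 15
(or LS - ES = 15 - 8)
= 7


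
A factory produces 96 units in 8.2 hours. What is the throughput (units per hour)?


Throughput = units / time
= 96 / 8.2
= 11.7 units/hour


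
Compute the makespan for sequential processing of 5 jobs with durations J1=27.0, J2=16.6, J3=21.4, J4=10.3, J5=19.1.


Sequential makespan: sum all processing times
= 27.0 + 16.6 + 21.4 + 10.3 + 19.1
= 94.4 time units


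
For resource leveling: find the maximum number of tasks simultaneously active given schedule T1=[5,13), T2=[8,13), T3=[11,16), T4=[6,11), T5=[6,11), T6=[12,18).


Check each time point for overlaps:
  t=8: 4 tasks active (T1, T2, T4, T5)
Max concurrent = 4


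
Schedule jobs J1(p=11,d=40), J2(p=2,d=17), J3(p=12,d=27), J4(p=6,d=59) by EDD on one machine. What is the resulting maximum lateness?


EDD order: J2 → J3 → J1 → J4
Completion and lateness:
  J2: C=2, d=17, L=2-17=-15
  J3: C=14, d=27, L=14-27=-13
  J1: C=25, d=40, L=25-40=-15
  J4: C=31, d=59, L=31-59=-28
Lmax = max(-15, -13, -15, -28)
= -13


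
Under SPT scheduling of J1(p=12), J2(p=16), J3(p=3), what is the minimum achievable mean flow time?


SPT order: J3 → J1 → J2
Completion times:
  J3: C=3
  J1: C=15
  J2: C=31
Sum = 49, n = 3
Mean flow = 49/3
= 16.33


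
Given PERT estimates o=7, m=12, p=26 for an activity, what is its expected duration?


te = (o + 4m + p) / 6
= (7 + 4×12 + 26) / 6
= (7 + 48 + 26) / 6
= 81 / 6
= 13.50


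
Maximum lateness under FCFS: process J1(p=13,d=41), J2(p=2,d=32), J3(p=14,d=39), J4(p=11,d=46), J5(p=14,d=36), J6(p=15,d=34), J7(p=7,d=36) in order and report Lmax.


Lateness per job (L = C - d):
  J1: C=13, d=41, L=-28
  J2: C=15, d=32, L=-17
  J3: C=29, d=39, L=-10
  J4: C=40, d=46, L=-6
  J5: C=54, d=36, L=18
  J6: C=69, d=34, L=35
  J7: C=76, d=36, L=40
Lmax = max(-28, -17, -10, -6, 18, 35, 40)
= 40


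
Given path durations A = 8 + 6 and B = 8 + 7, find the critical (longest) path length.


Path A: 8 + 6 = 14
Path B: 8 + 7 = 15
Critical path = longest = max(14, 15)
= 15 (Path B)


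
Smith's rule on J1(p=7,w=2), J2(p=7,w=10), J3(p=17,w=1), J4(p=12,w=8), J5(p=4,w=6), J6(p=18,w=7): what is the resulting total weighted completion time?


WSPT order (by p/w): J5 → J2 → J4 → J6 → J1 → J3
  J5: C=4, w·C=6×4=24
  J2: C=11, w·C=10×11=110
  J4: C=23, w·C=8×23=184
  J6: C=41, w·C=7×41=287
  J1: C=48, w·C=2×48=96
  J3: C=65, w·C=1×65=65
Σ w·C = 766
= 766


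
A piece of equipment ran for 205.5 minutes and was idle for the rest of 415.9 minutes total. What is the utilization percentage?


Utilization = busy / total × 100
= 205.5 / 415.9 × 100
= 49.4%


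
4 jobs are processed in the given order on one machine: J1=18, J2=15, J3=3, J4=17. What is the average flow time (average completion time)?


Completion times:
  J1: completes at 18
  J2: completes at 33
  J3: completes at 36
  J4: completes at 53
Sum = 140
Average = 140/4
= 35.00


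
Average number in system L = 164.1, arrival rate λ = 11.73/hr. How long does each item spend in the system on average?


Little's law: L = λW → W = L / λ
= 164.1 / 11.73
= 13.99 hours


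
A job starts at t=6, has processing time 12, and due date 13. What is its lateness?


Completion = 6 + 12 = 18
Lateness = C - d = 18 - 13
= 5


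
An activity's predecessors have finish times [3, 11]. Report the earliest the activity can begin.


ES = max of all predecessor completion times
Predecessors: [3, 11]
ES = max(3, 11)
= 11


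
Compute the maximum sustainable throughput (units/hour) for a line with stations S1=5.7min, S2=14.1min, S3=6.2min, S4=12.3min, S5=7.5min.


Bottleneck = longest station time
Station times: [5.7, 14.1, 6.2, 12.3, 7.5]
Max = 14.1 min
Rate = 60 / 14.1
= 4.26 units/hour (bottleneck: 14.1min)


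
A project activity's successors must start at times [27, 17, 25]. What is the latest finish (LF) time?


LF = min of all successor start times
Successors start at: [27, 17, 25]
LF = min(27, 17, 25)
= 17


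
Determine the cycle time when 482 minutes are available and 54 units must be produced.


Cycle time = available time / demand
= 482 / 54
= 8.93 min/unit


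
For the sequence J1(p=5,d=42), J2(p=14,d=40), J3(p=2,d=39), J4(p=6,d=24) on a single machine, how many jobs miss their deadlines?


Completion vs due date:
  J1: C=5, d=42 → on time
  J2: C=19, d=40 → on time
  J3: C=21, d=39 → on time
  J4: C=27, d=24 → TARDY
Tardy jobs: J4
Count = 1


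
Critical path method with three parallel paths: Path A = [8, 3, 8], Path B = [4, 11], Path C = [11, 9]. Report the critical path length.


Path A: 8 + 3 + 8 = 19
Path B: 4 + 11 = 15
Path C: 11 + 9 = 20
Critical path = longest = max(19, 15, 20)
= 20 (Path C)


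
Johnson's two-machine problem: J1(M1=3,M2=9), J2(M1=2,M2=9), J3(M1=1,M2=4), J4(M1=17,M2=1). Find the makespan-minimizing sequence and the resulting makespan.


Johnson's rule:
Group 1 (M1≤M2, sort by M1): ['J3', 'J2', 'J1']
Group 2 (M1>M2, sort desc M2): ['J4']
Sequence: J3 → J2 → J1 → J4
Makespan calculation:
  J3: M1 done=1, M2 done=5
  J2: M1 done=3, M2 done=14
  J1: M1 done=6, M2 done=23
  J4: M1 done=23, M2 done=24
= Sequence: J3 → J2 → J1 → J4, Makespan: 24


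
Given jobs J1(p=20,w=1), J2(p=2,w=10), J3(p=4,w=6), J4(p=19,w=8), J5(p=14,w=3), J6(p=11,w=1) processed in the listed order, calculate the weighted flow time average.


Completion times:
  J1: C=20, w×C=1×20=20
  J2: C=22, w×C=10×22=220
  J3: C=26, w×C=6×26=156
  J4: C=45, w×C=8×45=360
  J5: C=59, w×C=3×59=177
  J6: C=70, w×C=1×70=70
Sum w×C = 1003
Sum w = 29
Weighted avg = 1003/29
= 34.59


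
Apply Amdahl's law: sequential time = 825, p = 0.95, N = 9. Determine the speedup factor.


Amdahl's law: T_p = T × ((1-p) + p/N)
= 825 × ((1-0.95) + 0.95/9)
= 825 × (0.05 + 0.1056)
= 825 × 0.1556
= 128.33
Speedup = 825/128.33
= 6.43×


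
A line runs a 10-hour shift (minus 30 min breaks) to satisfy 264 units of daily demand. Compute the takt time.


Available = 10×60 - 30 = 570 min
Takt time = 570 / 264
= 2.16 min/unit


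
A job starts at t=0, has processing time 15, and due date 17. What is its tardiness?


Completion = start + processing = 0 + 15 = 15
Tardiness = max(0, C - d) = max(0, 15 - 17)
= max(0, -2)
= 0


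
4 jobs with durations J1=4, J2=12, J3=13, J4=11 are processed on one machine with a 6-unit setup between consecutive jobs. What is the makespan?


Makespan = Σ processing + (n-1) × setup
= (4 + 12 + 13 + 11) + (4-1)×6
= 40 + 18
= 58 time units


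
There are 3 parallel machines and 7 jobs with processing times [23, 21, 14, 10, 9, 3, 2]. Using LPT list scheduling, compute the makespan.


Jobs (LPT sorted): [23, 21, 14, 10, 9, 3, 2]
Machines: 3
  J=23 → Machine 1 (load: 0+23=23)
  J=21 → Machine 2 (load: 0+21=21)
  J=14 → Machine 3 (load: 0+14=14)
  J=10 → Machine 3 (load: 14+10=24)
  J=9 → Machine 2 (load: 21+9=30)
  J=3 → Machine 1 (load: 23+3=26)
  J=2 → Machine 3 (load: 24+2=26)
Machine loads: [26, 30, 26]
Makespan = max = 30 time units


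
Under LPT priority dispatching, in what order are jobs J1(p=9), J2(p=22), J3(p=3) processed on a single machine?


LPT: sort by longest processing time first
  J2: p=22
  J1: p=9
  J3: p=3
Order: J2 → J1 → J3


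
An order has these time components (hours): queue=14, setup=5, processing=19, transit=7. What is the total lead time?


Lead time = queue + setup + processing + transit
= 14 + 5 + 19 + 7
= 45 hours


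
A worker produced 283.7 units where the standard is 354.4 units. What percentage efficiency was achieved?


Efficiency = (actual / standard) × 100
= (283.7 / 354.4) × 100
= 80.1%


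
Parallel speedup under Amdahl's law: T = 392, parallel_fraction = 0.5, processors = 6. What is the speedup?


Amdahl's law: T_p = T × ((1-p) + p/N)
= 392 × ((1-0.5) + 0.5/6)
= 392 × (0.50 + 0.0833)
= 392 × 0.5833
= 228.67
Speedup = 392/228.67
= 1.71×
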